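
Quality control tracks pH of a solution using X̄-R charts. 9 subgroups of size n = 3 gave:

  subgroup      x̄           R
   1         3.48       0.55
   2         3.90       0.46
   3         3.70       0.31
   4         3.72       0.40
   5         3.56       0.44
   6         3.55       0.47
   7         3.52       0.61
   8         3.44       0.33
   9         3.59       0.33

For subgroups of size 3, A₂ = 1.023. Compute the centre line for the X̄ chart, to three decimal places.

3.607

X̄̄ = (3.48 + 3.90 + 3.70 + 3.72 + 3.56 + 3.55 + 3.52 + 3.44 + 3.59) / 9 = 32.4600 / 9 = 3.6067
CL = X̄̄ = 3.6067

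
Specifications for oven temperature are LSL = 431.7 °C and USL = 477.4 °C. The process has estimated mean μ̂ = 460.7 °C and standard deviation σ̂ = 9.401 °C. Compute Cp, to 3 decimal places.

Cp = (USL − LSL) / (6σ̂) = (477.4 − 431.7) / (6 × 9.401) = 45.7000 / 56.4060 = 0.8102

0.810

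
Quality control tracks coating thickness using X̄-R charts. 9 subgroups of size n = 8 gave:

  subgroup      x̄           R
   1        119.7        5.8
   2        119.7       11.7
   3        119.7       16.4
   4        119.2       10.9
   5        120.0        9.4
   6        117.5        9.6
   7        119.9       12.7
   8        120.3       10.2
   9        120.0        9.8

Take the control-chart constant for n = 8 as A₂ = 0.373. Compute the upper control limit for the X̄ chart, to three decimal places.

X̄̄ = (119.7 + 119.7 + 119.7 + 119.2 + 120.0 + 117.5 + 119.9 + 120.3 + 120.0) / 9 = 1076.0000 / 9 = 119.5556
R̄ = (5.8 + 11.7 + 16.4 + 10.9 + 9.4 + 9.6 + 12.7 + 10.2 + 9.8) / 9 = 96.5000 / 9 = 10.7222
UCL = X̄̄ + A₂·R̄ = 119.5556 + 0.373 × 10.7222 = 123.5549

123.555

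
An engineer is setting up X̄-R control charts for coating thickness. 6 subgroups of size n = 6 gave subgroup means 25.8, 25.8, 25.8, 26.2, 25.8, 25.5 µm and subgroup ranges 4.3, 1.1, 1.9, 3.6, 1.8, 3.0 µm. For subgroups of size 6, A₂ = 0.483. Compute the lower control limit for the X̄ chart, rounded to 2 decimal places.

24.55

X̄̄ = (25.8 + 25.8 + 25.8 + 26.2 + 25.8 + 25.5) / 6 = 154.9000 / 6 = 25.8167
R̄ = (4.3 + 1.1 + 1.9 + 3.6 + 1.8 + 3.0) / 6 = 15.7000 / 6 = 2.6167
LCL = X̄̄ − A₂·R̄ = 25.8167 − 0.483 × 2.6167 = 24.5528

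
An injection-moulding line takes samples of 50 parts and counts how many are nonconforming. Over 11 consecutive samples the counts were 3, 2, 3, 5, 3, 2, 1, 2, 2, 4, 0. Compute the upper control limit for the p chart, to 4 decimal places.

0.1408

p̄ = Σdᵢ / (k·n) = 27 / (11 × 50) = 0.04909
UCL = p̄ + 3·√(p̄(1−p̄)/n) = 0.04909 + 3 × √(0.04909×0.95091/50) = 0.04909 + 3 × 0.03056 = 0.14076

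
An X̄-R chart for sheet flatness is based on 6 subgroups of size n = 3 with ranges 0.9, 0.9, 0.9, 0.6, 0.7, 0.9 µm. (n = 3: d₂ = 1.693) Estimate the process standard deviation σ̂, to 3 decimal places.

R̄ = (0.9 + 0.9 + 0.9 + 0.6 + 0.7 + 0.9) / 6 = 0.8167
σ̂ = R̄ / d₂ = 0.8167 / 1.693 = 0.4824

0.482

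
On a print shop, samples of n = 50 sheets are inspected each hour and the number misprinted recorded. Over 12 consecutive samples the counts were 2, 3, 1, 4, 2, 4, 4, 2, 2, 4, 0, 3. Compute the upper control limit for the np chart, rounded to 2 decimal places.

p̄ = Σdᵢ / (k·n) = 31 / (12 × 50) = 0.05167
UCL = np̄ + 3·√(np̄(1−p̄)) = 2.5833 + 3 × √(2.5833×0.94833) = 2.5833 + 3 × 1.5652 = 7.2789

7.28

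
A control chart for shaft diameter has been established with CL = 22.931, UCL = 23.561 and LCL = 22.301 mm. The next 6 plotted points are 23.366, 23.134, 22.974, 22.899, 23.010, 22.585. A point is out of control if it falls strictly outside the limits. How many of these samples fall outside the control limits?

0

All 6 points lie within [22.301, 23.561].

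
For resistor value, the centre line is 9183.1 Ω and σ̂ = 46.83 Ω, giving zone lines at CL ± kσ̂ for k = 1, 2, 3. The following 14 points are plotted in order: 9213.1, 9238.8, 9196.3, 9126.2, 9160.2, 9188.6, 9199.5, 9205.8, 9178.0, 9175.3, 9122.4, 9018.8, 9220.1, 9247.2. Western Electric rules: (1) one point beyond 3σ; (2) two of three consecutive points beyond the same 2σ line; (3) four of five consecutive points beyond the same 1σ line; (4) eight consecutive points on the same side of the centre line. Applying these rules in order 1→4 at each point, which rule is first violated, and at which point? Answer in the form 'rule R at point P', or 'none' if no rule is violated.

rule 1 at point 12

Zone of each point (C = within 1σ̂, B = 1σ̂–2σ̂, A = 2σ̂–3σ̂, * = beyond 3σ̂; sign = side of CL): 1:+C, 2:+B, 3:+C, 4:-B, 5:-C, 6:+C, 7:+C, 8:+C, 9:-C, 10:-C, 11:-B, 12:-*, 13:+C, 14:+B
Rule 1 (one point beyond the 3σ limits) is satisfied at point 12.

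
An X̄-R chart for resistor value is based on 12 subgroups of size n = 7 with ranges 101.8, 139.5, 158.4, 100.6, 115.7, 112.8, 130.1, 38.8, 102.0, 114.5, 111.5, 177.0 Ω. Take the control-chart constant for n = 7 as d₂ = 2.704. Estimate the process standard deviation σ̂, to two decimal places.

R̄ = (101.8 + 139.5 + 158.4 + 100.6 + 115.7 + 112.8 + 130.1 + 38.8 + 102.0 + 114.5 + 111.5 + 177.0) / 12 = 116.8917
σ̂ = R̄ / d₂ = 116.8917 / 2.704 = 43.2292

43.23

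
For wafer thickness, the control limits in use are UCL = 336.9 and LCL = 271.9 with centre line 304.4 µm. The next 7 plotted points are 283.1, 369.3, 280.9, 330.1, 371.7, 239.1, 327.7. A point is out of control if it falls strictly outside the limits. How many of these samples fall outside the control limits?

Compare each point to [271.9, 336.9]: sample 2 = 369.3 > UCL; sample 5 = 371.7 > UCL; sample 6 = 239.1 < LCL.

3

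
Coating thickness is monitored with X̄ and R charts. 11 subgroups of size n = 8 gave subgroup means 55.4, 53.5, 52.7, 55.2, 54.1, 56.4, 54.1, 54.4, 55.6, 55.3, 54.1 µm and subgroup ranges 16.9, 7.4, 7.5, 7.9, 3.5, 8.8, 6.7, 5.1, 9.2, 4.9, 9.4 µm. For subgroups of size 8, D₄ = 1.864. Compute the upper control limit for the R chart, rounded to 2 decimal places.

R̄ = (16.9 + 7.4 + 7.5 + 7.9 + 3.5 + 8.8 + 6.7 + 5.1 + 9.2 + 4.9 + 9.4) / 11 = 87.3000 / 11 = 7.9364
UCL_R = D₄·R̄ = 1.864 × 7.9364 = 14.7934

14.79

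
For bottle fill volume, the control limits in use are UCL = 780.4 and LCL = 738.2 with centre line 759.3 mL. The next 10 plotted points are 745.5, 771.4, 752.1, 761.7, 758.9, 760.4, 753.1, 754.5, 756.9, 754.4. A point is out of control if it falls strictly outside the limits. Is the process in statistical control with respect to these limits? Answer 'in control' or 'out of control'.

in control

All 10 points lie within [738.2, 780.4].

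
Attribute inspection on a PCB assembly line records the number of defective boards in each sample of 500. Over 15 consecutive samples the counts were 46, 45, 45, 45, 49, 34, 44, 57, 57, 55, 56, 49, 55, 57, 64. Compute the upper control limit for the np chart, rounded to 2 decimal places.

p̄ = Σdᵢ / (k·n) = 758 / (15 × 500) = 0.10107
UCL = np̄ + 3·√(np̄(1−p̄)) = 50.5333 + 3 × √(50.5333×0.89893) = 50.5333 + 3 × 6.7399 = 70.7530

70.75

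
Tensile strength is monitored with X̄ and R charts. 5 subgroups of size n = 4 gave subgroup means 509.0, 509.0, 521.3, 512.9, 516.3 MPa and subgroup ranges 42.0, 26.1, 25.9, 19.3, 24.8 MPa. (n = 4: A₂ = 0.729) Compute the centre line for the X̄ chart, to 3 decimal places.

X̄̄ = (509.0 + 509.0 + 521.3 + 512.9 + 516.3) / 5 = 2568.5000 / 5 = 513.7000
CL = X̄̄ = 513.7000

513.700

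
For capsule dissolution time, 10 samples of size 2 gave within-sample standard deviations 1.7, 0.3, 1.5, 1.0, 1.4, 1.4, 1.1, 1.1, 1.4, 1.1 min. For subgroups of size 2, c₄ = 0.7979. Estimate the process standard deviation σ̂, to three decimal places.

1.504

s̄ = (1.7 + 0.3 + 1.5 + 1.0 + 1.4 + 1.4 + 1.1 + 1.1 + 1.4 + 1.1) / 10 = 1.2000
σ̂ = s̄ / c₄ = 1.2000 / 0.7979 = 1.5039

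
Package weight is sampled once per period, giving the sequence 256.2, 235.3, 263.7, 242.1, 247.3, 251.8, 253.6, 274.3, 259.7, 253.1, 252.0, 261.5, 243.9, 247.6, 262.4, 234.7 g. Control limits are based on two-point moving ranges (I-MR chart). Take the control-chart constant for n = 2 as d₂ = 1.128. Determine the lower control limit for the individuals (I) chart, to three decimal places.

217.220

X̄ = (256.2 + 235.3 + 263.7 + 242.1 + 247.3 + 251.8 + 253.6 + 274.3 + 259.7 + 253.1 + 252.0 + 261.5 + 243.9 + 247.6 + 262.4 + 234.7) / 16 = 252.4500
Moving ranges: 20.9, 28.4, 21.6, 5.2, 4.5, 1.8, 20.7, 14.6, 6.6, 1.1, 9.5, 17.6, 3.7, 14.8, 27.7; M̄R̄ = 198.7000 / 15 = 13.2467
LCL = X̄ − 3·M̄R̄/d₂ = 252.4500 − 3 × 13.2467 / 1.128 = 217.2195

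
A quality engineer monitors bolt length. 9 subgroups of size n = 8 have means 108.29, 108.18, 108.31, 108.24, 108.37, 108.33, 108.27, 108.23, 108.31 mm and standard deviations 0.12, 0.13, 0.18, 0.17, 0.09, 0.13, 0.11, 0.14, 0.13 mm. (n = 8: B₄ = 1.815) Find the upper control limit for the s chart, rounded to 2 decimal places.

0.24

s̄ = (0.12 + 0.13 + 0.18 + 0.17 + 0.09 + 0.13 + 0.11 + 0.14 + 0.13) / 9 = 0.1333
UCL_s = B₄·s̄ = 1.815 × 0.1333 = 0.2420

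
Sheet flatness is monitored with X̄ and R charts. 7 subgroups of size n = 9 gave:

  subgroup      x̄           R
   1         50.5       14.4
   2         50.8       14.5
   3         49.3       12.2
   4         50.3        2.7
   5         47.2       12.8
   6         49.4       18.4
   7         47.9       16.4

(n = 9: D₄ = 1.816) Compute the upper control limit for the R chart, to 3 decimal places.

R̄ = (14.4 + 14.5 + 12.2 + 2.7 + 12.8 + 18.4 + 16.4) / 7 = 91.4000 / 7 = 13.0571
UCL_R = D₄·R̄ = 1.816 × 13.0571 = 23.7118

23.712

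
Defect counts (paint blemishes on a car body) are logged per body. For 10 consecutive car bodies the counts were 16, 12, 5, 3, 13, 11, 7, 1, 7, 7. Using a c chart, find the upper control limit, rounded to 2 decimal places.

c̄ = (16 + 12 + 5 + 3 + 13 + 11 + 7 + 1 + 7 + 7) / 10 = 82 / 10 = 8.2000
UCL = c̄ + 3√c̄ = 8.2000 + 3 × √8.2000 = 8.2000 + 3 × 2.8636 = 16.7907

16.79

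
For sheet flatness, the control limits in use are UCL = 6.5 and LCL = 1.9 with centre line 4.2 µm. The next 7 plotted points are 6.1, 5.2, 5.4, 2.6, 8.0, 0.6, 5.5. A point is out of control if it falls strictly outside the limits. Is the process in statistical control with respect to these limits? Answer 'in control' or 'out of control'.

Compare each point to [1.9, 6.5]: sample 5 = 8.0 > UCL; sample 6 = 0.6 < LCL.

out of control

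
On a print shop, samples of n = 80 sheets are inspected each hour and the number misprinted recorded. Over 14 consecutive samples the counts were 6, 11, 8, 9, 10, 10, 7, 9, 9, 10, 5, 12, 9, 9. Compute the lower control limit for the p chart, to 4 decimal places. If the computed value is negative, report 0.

p̄ = Σdᵢ / (k·n) = 124 / (14 × 80) = 0.11071
LCL = p̄ − 3·√(p̄(1−p̄)/n) = 0.11071 − 3 × 0.03508 = 0.00547

0.0055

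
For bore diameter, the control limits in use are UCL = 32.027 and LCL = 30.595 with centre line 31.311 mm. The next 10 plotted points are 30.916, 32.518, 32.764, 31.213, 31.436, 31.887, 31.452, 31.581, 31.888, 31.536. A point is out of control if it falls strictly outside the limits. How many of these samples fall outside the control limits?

2

Compare each point to [30.595, 32.027]: sample 2 = 32.518 > UCL; sample 3 = 32.764 > UCL.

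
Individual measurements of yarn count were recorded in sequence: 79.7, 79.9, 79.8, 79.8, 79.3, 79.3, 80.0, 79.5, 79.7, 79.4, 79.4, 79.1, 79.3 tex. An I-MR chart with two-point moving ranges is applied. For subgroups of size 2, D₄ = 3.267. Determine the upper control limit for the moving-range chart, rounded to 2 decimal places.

Moving ranges: 0.2, 0.1, 0.0, 0.5, 0.0, 0.7, 0.5, 0.2, 0.3, 0.0, 0.3, 0.2; M̄R̄ = 3.0000 / 12 = 0.2500
UCL_MR = D₄·M̄R̄ = 3.267 × 0.2500 = 0.8167

0.82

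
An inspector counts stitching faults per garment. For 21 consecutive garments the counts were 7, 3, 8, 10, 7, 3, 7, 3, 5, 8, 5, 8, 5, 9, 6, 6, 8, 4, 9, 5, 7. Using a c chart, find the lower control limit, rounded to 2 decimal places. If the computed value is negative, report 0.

0.00

c̄ = (7 + 3 + 8 + 10 + 7 + 3 + 7 + 3 + 5 + 8 + 5 + 8 + 5 + 9 + 6 + 6 + 8 + 4 + 9 + 5 + 7) / 21 = 133 / 21 = 6.3333
LCL = c̄ − 3√c̄ = 6.3333 − 3 × 2.5166 = -1.2165 → 0 (cannot be negative)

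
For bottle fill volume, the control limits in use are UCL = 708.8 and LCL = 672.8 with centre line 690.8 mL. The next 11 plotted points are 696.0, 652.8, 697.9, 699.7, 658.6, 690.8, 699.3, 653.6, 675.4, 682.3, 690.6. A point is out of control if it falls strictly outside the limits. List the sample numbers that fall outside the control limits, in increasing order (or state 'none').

2, 5, 8

Compare each point to [672.8, 708.8]: sample 2 = 652.8 < LCL; sample 5 = 658.6 < LCL; sample 8 = 653.6 < LCL.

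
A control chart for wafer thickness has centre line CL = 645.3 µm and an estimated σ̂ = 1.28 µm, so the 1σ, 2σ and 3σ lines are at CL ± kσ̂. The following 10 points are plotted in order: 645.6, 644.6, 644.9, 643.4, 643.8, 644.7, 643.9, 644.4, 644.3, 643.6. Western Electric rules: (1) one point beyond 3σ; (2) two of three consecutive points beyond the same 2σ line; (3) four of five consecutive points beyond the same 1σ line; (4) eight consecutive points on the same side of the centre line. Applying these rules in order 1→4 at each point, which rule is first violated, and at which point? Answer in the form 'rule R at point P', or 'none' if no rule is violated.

Zone of each point (C = within 1σ̂, B = 1σ̂–2σ̂, A = 2σ̂–3σ̂, * = beyond 3σ̂; sign = side of CL): 1:+C, 2:-C, 3:-C, 4:-B, 5:-B, 6:-C, 7:-B, 8:-C, 9:-C, 10:-B
Rule 4 (eight consecutive points on the same side of the centre line) is satisfied at point 9.

rule 4 at point 9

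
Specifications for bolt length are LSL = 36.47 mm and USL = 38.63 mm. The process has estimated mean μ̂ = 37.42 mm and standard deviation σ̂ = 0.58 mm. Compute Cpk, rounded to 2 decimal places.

0.55

Cpu = (USL − μ̂) / (3σ̂) = (38.63 − 37.42) / (3 × 0.58) = 0.6954; Cpl = (μ̂ − LSL) / (3σ̂) = (37.42 − 36.47) / (3 × 0.58) = 0.5460; Cpk = min(Cpu, Cpl) = 0.5460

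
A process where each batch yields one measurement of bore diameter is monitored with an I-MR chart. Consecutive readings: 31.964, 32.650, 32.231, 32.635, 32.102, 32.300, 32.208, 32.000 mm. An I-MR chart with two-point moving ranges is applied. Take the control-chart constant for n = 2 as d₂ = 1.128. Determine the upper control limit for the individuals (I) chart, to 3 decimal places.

33.226

X̄ = (31.964 + 32.650 + 32.231 + 32.635 + 32.102 + 32.300 + 32.208 + 32.000) / 8 = 32.2612
Moving ranges: 0.686, 0.419, 0.404, 0.533, 0.198, 0.092, 0.208; M̄R̄ = 2.5400 / 7 = 0.3629
UCL = X̄ + 3·M̄R̄/d₂ = 32.2612 + 3 × 0.3629 / 1.128 = 33.2263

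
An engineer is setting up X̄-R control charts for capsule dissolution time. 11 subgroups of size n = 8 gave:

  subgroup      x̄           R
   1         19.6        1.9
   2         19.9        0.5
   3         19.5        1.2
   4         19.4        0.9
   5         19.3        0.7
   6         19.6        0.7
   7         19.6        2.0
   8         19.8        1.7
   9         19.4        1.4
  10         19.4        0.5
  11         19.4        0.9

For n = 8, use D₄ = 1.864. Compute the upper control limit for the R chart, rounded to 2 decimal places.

2.10

R̄ = (1.9 + 0.5 + 1.2 + 0.9 + 0.7 + 0.7 + 2.0 + 1.7 + 1.4 + 0.5 + 0.9) / 11 = 12.4000 / 11 = 1.1273
UCL_R = D₄·R̄ = 1.864 × 1.1273 = 2.1012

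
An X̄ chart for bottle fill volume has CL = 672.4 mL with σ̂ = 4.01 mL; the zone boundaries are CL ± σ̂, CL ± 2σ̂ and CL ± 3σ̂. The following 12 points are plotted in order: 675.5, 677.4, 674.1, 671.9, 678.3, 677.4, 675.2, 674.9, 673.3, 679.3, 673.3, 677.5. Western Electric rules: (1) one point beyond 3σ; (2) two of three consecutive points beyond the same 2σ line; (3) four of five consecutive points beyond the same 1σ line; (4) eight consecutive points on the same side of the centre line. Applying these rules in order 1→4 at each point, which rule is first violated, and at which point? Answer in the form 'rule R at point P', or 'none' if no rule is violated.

rule 4 at point 12

Zone of each point (C = within 1σ̂, B = 1σ̂–2σ̂, A = 2σ̂–3σ̂, * = beyond 3σ̂; sign = side of CL): 1:+C, 2:+B, 3:+C, 4:-C, 5:+B, 6:+B, 7:+C, 8:+C, 9:+C, 10:+B, 11:+C, 12:+B
Rule 4 (eight consecutive points on the same side of the centre line) is satisfied at point 12.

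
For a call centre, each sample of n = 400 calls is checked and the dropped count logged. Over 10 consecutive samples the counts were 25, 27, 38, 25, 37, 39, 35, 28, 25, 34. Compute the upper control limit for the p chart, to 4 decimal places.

p̄ = Σdᵢ / (k·n) = 313 / (10 × 400) = 0.07825
UCL = p̄ + 3·√(p̄(1−p̄)/n) = 0.07825 + 3 × √(0.07825×0.92175/400) = 0.07825 + 3 × 0.01343 = 0.11853

0.1185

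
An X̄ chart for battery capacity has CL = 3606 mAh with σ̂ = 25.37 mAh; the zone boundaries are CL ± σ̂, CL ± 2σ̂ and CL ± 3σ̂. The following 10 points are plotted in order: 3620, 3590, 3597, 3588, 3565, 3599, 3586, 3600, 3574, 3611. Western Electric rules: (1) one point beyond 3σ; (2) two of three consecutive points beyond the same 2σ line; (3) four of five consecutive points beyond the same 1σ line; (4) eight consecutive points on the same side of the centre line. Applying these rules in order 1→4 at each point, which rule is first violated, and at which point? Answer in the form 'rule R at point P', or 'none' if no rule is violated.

rule 4 at point 9

Zone of each point (C = within 1σ̂, B = 1σ̂–2σ̂, A = 2σ̂–3σ̂, * = beyond 3σ̂; sign = side of CL): 1:+C, 2:-C, 3:-C, 4:-C, 5:-B, 6:-C, 7:-C, 8:-C, 9:-B, 10:+C
Rule 4 (eight consecutive points on the same side of the centre line) is satisfied at point 9.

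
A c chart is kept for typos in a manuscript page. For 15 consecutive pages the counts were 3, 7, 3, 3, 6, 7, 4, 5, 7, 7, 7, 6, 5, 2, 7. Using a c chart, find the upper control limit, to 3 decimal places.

12.151

c̄ = (3 + 7 + 3 + 3 + 6 + 7 + 4 + 5 + 7 + 7 + 7 + 6 + 5 + 2 + 7) / 15 = 79 / 15 = 5.2667
UCL = c̄ + 3√c̄ = 5.2667 + 3 × √5.2667 = 5.2667 + 3 × 2.2949 = 12.1514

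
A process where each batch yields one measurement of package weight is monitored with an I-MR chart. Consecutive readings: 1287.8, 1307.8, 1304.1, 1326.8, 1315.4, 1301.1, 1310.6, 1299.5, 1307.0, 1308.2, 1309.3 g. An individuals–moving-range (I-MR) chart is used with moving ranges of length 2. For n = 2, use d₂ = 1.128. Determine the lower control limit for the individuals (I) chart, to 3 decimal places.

1279.794

X̄ = (1287.8 + 1307.8 + 1304.1 + 1326.8 + 1315.4 + 1301.1 + 1310.6 + 1299.5 + 1307.0 + 1308.2 + 1309.3) / 11 = 1307.0545
Moving ranges: 20.0, 3.7, 22.7, 11.4, 14.3, 9.5, 11.1, 7.5, 1.2, 1.1; M̄R̄ = 102.5000 / 10 = 10.2500
LCL = X̄ − 3·M̄R̄/d₂ = 1307.0545 − 3 × 10.2500 / 1.128 = 1279.7939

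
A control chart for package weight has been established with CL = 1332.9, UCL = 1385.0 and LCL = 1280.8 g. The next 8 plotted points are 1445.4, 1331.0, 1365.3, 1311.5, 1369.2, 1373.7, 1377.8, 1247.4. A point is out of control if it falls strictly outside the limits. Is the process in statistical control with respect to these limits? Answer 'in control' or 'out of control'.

Compare each point to [1280.8, 1385.0]: sample 1 = 1445.4 > UCL; sample 8 = 1247.4 < LCL.

out of control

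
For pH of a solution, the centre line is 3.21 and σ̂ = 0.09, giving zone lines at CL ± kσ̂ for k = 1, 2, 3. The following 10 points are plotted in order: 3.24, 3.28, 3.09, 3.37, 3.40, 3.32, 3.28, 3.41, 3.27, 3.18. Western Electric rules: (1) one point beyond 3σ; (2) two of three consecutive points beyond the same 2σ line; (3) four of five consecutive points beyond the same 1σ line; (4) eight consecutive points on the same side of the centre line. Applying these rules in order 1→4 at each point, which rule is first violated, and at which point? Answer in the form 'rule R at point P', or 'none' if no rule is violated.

Zone of each point (C = within 1σ̂, B = 1σ̂–2σ̂, A = 2σ̂–3σ̂, * = beyond 3σ̂; sign = side of CL): 1:+C, 2:+C, 3:-B, 4:+B, 5:+A, 6:+B, 7:+C, 8:+A, 9:+C, 10:-C
Rule 3 (four of five consecutive points beyond the same 1σ limit) is satisfied at point 8.

rule 3 at point 8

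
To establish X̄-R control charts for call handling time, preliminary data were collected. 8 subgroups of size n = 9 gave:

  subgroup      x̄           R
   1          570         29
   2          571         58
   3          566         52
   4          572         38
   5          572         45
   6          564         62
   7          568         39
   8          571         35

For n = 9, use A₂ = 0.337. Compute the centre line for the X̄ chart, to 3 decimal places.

X̄̄ = (570 + 571 + 566 + 572 + 572 + 564 + 568 + 571) / 8 = 4554.0000 / 8 = 569.2500
CL = X̄̄ = 569.2500

569.250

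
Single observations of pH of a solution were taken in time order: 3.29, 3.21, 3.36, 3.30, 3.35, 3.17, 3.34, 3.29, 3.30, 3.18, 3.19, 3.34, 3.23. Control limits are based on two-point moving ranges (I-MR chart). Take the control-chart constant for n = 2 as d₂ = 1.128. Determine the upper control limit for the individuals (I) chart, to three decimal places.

X̄ = (3.29 + 3.21 + 3.36 + 3.30 + 3.35 + 3.17 + 3.34 + 3.29 + 3.30 + 3.18 + 3.19 + 3.34 + 3.23) / 13 = 3.2731
Moving ranges: 0.08, 0.15, 0.06, 0.05, 0.18, 0.17, 0.05, 0.01, 0.12, 0.01, 0.15, 0.11; M̄R̄ = 1.1400 / 12 = 0.0950
UCL = X̄ + 3·M̄R̄/d₂ = 3.2731 + 3 × 0.0950 / 1.128 = 3.5257

3.526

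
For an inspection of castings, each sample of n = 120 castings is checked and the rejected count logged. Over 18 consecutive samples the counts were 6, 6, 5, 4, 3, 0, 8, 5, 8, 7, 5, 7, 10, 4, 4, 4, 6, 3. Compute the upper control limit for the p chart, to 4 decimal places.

0.1001

p̄ = Σdᵢ / (k·n) = 95 / (18 × 120) = 0.04398
UCL = p̄ + 3·√(p̄(1−p̄)/n) = 0.04398 + 3 × √(0.04398×0.95602/120) = 0.04398 + 3 × 0.01872 = 0.10014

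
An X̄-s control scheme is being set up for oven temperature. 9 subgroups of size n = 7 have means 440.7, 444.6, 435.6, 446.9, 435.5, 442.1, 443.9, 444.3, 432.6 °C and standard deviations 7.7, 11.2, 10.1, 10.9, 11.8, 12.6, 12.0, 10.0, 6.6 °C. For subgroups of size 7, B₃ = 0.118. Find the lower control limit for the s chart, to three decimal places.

1.218

s̄ = (7.7 + 11.2 + 10.1 + 10.9 + 11.8 + 12.6 + 12.0 + 10.0 + 6.6) / 9 = 10.3222
LCL_s = B₃·s̄ = 0.118 × 10.3222 = 1.2180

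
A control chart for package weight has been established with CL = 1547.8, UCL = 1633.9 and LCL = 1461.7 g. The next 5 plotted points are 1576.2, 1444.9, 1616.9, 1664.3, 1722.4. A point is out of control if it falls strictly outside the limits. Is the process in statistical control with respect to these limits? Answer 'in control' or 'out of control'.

Compare each point to [1461.7, 1633.9]: sample 2 = 1444.9 < LCL; sample 4 = 1664.3 > UCL; sample 5 = 1722.4 > UCL.

out of control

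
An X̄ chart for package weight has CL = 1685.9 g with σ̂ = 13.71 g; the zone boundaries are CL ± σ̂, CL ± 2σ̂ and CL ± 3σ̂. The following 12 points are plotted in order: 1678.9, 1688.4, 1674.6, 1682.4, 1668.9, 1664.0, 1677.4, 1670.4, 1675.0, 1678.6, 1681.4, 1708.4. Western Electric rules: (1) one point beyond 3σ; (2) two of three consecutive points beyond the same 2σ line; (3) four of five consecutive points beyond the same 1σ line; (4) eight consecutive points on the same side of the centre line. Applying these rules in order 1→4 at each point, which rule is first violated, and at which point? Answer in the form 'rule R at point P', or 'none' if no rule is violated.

Zone of each point (C = within 1σ̂, B = 1σ̂–2σ̂, A = 2σ̂–3σ̂, * = beyond 3σ̂; sign = side of CL): 1:-C, 2:+C, 3:-C, 4:-C, 5:-B, 6:-B, 7:-C, 8:-B, 9:-C, 10:-C, 11:-C, 12:+B
Rule 4 (eight consecutive points on the same side of the centre line) is satisfied at point 10.

rule 4 at point 10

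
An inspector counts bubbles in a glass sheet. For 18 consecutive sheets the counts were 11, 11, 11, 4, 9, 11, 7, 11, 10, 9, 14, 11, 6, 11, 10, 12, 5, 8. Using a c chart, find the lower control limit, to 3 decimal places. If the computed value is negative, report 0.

c̄ = (11 + 11 + 11 + 4 + 9 + 11 + 7 + 11 + 10 + 9 + 14 + 11 + 6 + 11 + 10 + 12 + 5 + 8) / 18 = 171 / 18 = 9.5000
LCL = c̄ − 3√c̄ = 9.5000 − 3 × 3.0822 = 0.2534

0.253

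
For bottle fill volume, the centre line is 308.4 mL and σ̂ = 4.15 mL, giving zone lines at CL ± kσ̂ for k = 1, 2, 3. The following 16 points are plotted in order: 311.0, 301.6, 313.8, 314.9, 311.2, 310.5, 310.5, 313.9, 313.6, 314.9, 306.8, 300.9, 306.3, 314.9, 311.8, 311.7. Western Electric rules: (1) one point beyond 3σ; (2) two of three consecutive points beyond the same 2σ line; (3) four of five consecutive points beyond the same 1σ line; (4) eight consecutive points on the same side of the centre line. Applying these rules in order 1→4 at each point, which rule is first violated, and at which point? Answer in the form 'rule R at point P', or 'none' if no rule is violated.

rule 4 at point 10

Zone of each point (C = within 1σ̂, B = 1σ̂–2σ̂, A = 2σ̂–3σ̂, * = beyond 3σ̂; sign = side of CL): 1:+C, 2:-B, 3:+B, 4:+B, 5:+C, 6:+C, 7:+C, 8:+B, 9:+B, 10:+B, 11:-C, 12:-B, 13:-C, 14:+B, 15:+C, 16:+C
Rule 4 (eight consecutive points on the same side of the centre line) is satisfied at point 10.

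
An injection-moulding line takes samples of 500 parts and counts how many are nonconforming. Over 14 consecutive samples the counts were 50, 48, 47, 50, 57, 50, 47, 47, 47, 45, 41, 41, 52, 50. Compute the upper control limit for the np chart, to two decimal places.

p̄ = Σdᵢ / (k·n) = 672 / (14 × 500) = 0.09600
UCL = np̄ + 3·√(np̄(1−p̄)) = 48.0000 + 3 × √(48.0000×0.90400) = 48.0000 + 3 × 6.5873 = 67.7618

67.76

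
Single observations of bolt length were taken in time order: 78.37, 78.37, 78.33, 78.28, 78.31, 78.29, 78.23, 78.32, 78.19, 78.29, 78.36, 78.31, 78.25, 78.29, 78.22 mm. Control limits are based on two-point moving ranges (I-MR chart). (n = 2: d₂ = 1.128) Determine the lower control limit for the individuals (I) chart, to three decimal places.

X̄ = (78.37 + 78.37 + 78.33 + 78.28 + 78.31 + 78.29 + 78.23 + 78.32 + 78.19 + 78.29 + 78.36 + 78.31 + 78.25 + 78.29 + 78.22) / 15 = 78.2940
Moving ranges: 0.00, 0.04, 0.05, 0.03, 0.02, 0.06, 0.09, 0.13, 0.10, 0.07, 0.05, 0.06, 0.04, 0.07; M̄R̄ = 0.8100 / 14 = 0.0579
LCL = X̄ − 3·M̄R̄/d₂ = 78.2940 − 3 × 0.0579 / 1.128 = 78.1401

78.140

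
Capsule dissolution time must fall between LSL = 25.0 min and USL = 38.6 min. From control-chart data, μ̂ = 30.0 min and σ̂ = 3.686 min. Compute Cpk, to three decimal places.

Cpu = (USL − μ̂) / (3σ̂) = (38.6 − 30.0) / (3 × 3.686) = 0.7777; Cpl = (μ̂ − LSL) / (3σ̂) = (30.0 − 25.0) / (3 × 3.686) = 0.4522; Cpk = min(Cpu, Cpl) = 0.4522

0.452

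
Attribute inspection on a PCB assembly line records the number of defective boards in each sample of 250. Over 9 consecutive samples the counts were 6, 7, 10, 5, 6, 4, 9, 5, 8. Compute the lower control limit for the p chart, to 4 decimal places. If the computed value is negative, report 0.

p̄ = Σdᵢ / (k·n) = 60 / (9 × 250) = 0.02667
LCL = p̄ − 3·√(p̄(1−p̄)/n) = 0.02667 − 3 × 0.01019 = -0.00390 → 0 (negative, so LCL = 0)

0.0000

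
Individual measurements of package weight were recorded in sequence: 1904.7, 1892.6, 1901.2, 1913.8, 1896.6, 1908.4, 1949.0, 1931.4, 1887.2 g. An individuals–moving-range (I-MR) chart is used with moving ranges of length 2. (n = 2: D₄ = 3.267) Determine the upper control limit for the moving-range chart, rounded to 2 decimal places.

Moving ranges: 12.1, 8.6, 12.6, 17.2, 11.8, 40.6, 17.6, 44.2; M̄R̄ = 164.7000 / 8 = 20.5875
UCL_MR = D₄·M̄R̄ = 3.267 × 20.5875 = 67.2594

67.26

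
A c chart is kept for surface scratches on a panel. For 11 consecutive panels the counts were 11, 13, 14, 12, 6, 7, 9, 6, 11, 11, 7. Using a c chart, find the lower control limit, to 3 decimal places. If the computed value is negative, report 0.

c̄ = (11 + 13 + 14 + 12 + 6 + 7 + 9 + 6 + 11 + 11 + 7) / 11 = 107 / 11 = 9.7273
LCL = c̄ − 3√c̄ = 9.7273 − 3 × 3.1189 = 0.3707

0.371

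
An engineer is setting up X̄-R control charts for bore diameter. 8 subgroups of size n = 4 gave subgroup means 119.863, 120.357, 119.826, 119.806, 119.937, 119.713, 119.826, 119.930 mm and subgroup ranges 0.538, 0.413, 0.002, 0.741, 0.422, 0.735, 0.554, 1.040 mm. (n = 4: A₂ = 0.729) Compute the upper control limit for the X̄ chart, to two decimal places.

X̄̄ = (119.863 + 120.357 + 119.826 + 119.806 + 119.937 + 119.713 + 119.826 + 119.930) / 8 = 959.2580 / 8 = 119.9073
R̄ = (0.538 + 0.413 + 0.002 + 0.741 + 0.422 + 0.735 + 0.554 + 1.040) / 8 = 4.4450 / 8 = 0.5556
UCL = X̄̄ + A₂·R̄ = 119.9073 + 0.729 × 0.5556 = 120.3123

120.31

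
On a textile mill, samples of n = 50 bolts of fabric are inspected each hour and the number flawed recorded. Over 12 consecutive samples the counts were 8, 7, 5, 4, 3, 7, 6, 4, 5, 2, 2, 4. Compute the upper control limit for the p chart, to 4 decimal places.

p̄ = Σdᵢ / (k·n) = 57 / (12 × 50) = 0.09500
UCL = p̄ + 3·√(p̄(1−p̄)/n) = 0.09500 + 3 × √(0.09500×0.90500/50) = 0.09500 + 3 × 0.04147 = 0.21940

0.2194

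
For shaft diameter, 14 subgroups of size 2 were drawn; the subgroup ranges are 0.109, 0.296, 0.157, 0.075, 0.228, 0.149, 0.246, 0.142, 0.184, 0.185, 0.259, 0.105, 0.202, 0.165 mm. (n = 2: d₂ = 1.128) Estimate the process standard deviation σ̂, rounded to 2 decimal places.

R̄ = (0.109 + 0.296 + 0.157 + 0.075 + 0.228 + 0.149 + 0.246 + 0.142 + 0.184 + 0.185 + 0.259 + 0.105 + 0.202 + 0.165) / 14 = 0.1787
σ̂ = R̄ / d₂ = 0.1787 / 1.128 = 0.1584

0.16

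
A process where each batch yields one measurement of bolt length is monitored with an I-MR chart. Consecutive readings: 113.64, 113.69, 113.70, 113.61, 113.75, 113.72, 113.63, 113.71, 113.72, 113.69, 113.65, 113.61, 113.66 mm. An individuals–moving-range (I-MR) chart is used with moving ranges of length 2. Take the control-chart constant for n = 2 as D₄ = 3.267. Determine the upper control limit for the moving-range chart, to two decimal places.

0.18

Moving ranges: 0.05, 0.01, 0.09, 0.14, 0.03, 0.09, 0.08, 0.01, 0.03, 0.04, 0.04, 0.05; M̄R̄ = 0.6600 / 12 = 0.0550
UCL_MR = D₄·M̄R̄ = 3.267 × 0.0550 = 0.1797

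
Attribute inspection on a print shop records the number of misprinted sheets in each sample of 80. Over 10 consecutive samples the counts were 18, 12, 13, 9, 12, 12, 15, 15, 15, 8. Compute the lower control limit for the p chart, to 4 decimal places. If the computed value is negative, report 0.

0.0379

p̄ = Σdᵢ / (k·n) = 129 / (10 × 80) = 0.16125
LCL = p̄ − 3·√(p̄(1−p̄)/n) = 0.16125 − 3 × 0.04112 = 0.03790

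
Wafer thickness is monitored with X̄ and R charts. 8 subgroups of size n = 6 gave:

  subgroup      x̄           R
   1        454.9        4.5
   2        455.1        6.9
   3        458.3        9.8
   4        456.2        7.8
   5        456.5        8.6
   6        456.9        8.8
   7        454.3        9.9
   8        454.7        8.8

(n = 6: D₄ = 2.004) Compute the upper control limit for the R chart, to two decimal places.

16.31

R̄ = (4.5 + 6.9 + 9.8 + 7.8 + 8.6 + 8.8 + 9.9 + 8.8) / 8 = 65.1000 / 8 = 8.1375
UCL_R = D₄·R̄ = 2.004 × 8.1375 = 16.3076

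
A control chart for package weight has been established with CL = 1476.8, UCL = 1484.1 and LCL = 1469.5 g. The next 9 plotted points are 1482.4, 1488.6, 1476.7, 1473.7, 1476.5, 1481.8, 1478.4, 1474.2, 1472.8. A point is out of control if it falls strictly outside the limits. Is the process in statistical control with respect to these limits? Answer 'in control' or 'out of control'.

Compare each point to [1469.5, 1484.1]: sample 2 = 1488.6 > UCL.

out of control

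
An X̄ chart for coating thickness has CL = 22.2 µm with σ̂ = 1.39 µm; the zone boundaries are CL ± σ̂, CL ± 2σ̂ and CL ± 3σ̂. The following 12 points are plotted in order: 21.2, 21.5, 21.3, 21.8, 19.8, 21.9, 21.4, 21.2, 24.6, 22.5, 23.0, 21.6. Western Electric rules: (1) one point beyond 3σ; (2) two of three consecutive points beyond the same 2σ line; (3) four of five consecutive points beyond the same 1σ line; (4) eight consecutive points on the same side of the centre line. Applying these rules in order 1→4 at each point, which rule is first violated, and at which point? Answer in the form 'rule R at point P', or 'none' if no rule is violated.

Zone of each point (C = within 1σ̂, B = 1σ̂–2σ̂, A = 2σ̂–3σ̂, * = beyond 3σ̂; sign = side of CL): 1:-C, 2:-C, 3:-C, 4:-C, 5:-B, 6:-C, 7:-C, 8:-C, 9:+B, 10:+C, 11:+C, 12:-C
Rule 4 (eight consecutive points on the same side of the centre line) is satisfied at point 8.

rule 4 at point 8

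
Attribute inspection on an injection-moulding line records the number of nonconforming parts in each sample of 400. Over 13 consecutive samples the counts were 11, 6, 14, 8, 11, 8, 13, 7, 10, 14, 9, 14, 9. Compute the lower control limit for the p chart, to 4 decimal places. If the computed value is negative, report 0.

0.0020

p̄ = Σdᵢ / (k·n) = 134 / (13 × 400) = 0.02577
LCL = p̄ − 3·√(p̄(1−p̄)/n) = 0.02577 − 3 × 0.00792 = 0.00200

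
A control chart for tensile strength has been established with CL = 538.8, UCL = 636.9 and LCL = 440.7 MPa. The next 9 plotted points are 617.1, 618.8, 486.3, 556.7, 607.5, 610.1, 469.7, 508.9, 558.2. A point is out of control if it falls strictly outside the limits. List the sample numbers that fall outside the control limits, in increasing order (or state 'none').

All 9 points lie within [440.7, 636.9].

none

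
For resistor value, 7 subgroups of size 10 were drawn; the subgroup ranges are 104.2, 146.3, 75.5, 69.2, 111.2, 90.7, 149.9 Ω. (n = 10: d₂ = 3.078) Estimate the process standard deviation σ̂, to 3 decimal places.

R̄ = (104.2 + 146.3 + 75.5 + 69.2 + 111.2 + 90.7 + 149.9) / 7 = 106.7143
σ̂ = R̄ / d₂ = 106.7143 / 3.078 = 34.6700

34.670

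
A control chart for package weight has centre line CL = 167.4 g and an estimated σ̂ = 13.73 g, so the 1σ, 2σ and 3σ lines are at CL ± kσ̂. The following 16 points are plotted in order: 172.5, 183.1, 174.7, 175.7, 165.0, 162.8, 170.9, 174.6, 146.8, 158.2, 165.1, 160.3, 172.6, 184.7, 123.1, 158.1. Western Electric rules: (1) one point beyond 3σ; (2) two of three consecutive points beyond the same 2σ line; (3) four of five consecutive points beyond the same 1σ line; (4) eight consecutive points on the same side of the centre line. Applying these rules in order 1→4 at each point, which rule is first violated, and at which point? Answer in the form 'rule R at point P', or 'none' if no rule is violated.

Zone of each point (C = within 1σ̂, B = 1σ̂–2σ̂, A = 2σ̂–3σ̂, * = beyond 3σ̂; sign = side of CL): 1:+C, 2:+B, 3:+C, 4:+C, 5:-C, 6:-C, 7:+C, 8:+C, 9:-B, 10:-C, 11:-C, 12:-C, 13:+C, 14:+B, 15:-*, 16:-C
Rule 1 (one point beyond the 3σ limits) is satisfied at point 15.

rule 1 at point 15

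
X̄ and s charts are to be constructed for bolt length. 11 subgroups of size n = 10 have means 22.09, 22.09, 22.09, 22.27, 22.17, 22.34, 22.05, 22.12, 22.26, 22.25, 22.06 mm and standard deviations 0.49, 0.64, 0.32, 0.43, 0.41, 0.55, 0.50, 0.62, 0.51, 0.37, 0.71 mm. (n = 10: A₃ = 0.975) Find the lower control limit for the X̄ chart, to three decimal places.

X̄̄ = (22.09 + 22.09 + 22.09 + 22.27 + 22.17 + 22.34 + 22.05 + 22.12 + 22.26 + 22.25 + 22.06) / 11 = 22.1627
s̄ = (0.49 + 0.64 + 0.32 + 0.43 + 0.41 + 0.55 + 0.50 + 0.62 + 0.51 + 0.37 + 0.71) / 11 = 0.5045
LCL = X̄̄ − A₃·s̄ = 22.1627 − 0.975 × 0.5045 = 21.6708

21.671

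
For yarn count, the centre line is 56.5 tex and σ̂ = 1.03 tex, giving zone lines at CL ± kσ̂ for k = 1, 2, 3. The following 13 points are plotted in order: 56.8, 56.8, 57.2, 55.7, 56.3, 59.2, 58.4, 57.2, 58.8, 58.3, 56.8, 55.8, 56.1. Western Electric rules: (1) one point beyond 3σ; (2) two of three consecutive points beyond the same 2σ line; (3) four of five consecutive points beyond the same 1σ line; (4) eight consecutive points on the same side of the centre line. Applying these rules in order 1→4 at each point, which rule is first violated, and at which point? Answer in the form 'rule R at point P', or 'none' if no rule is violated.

Zone of each point (C = within 1σ̂, B = 1σ̂–2σ̂, A = 2σ̂–3σ̂, * = beyond 3σ̂; sign = side of CL): 1:+C, 2:+C, 3:+C, 4:-C, 5:-C, 6:+A, 7:+B, 8:+C, 9:+A, 10:+B, 11:+C, 12:-C, 13:-C
Rule 3 (four of five consecutive points beyond the same 1σ limit) is satisfied at point 10.

rule 3 at point 10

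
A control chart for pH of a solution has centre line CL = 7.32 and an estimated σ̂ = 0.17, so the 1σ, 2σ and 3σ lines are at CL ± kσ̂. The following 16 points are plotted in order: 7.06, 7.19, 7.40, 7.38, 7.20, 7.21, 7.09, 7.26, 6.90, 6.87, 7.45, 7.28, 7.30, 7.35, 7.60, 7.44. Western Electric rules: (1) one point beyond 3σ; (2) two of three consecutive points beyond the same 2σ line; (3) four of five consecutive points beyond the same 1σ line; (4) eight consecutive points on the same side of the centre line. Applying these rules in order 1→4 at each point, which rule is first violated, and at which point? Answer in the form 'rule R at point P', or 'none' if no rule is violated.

Zone of each point (C = within 1σ̂, B = 1σ̂–2σ̂, A = 2σ̂–3σ̂, * = beyond 3σ̂; sign = side of CL): 1:-B, 2:-C, 3:+C, 4:+C, 5:-C, 6:-C, 7:-B, 8:-C, 9:-A, 10:-A, 11:+C, 12:-C, 13:-C, 14:+C, 15:+B, 16:+C
Rule 2 (two of three consecutive points beyond the same 2σ limit) is satisfied at point 10.

rule 2 at point 10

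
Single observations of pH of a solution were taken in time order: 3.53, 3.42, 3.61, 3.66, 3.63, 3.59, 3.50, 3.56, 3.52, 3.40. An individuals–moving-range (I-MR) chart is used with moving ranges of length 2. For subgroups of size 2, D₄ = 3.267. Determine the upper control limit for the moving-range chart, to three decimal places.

0.265

Moving ranges: 0.11, 0.19, 0.05, 0.03, 0.04, 0.09, 0.06, 0.04, 0.12; M̄R̄ = 0.7300 / 9 = 0.0811
UCL_MR = D₄·M̄R̄ = 3.267 × 0.0811 = 0.2650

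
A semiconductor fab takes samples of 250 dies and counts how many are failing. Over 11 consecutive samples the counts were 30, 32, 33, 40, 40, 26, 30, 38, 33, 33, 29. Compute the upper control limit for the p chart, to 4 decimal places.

p̄ = Σdᵢ / (k·n) = 364 / (11 × 250) = 0.13236
UCL = p̄ + 3·√(p̄(1−p̄)/n) = 0.13236 + 3 × √(0.13236×0.86764/250) = 0.13236 + 3 × 0.02143 = 0.19666

0.1967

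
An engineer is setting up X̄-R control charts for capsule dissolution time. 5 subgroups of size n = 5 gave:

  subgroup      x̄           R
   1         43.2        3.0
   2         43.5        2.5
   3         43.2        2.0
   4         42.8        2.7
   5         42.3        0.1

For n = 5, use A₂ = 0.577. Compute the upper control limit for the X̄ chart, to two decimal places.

44.19

X̄̄ = (43.2 + 43.5 + 43.2 + 42.8 + 42.3) / 5 = 215.0000 / 5 = 43.0000
R̄ = (3.0 + 2.5 + 2.0 + 2.7 + 0.1) / 5 = 10.3000 / 5 = 2.0600
UCL = X̄̄ + A₂·R̄ = 43.0000 + 0.577 × 2.0600 = 44.1886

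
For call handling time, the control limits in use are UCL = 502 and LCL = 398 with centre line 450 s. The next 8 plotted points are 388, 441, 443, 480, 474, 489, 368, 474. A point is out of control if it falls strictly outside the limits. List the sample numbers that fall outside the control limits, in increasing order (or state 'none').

Compare each point to [398, 502]: sample 1 = 388 < LCL; sample 7 = 368 < LCL.

1, 7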